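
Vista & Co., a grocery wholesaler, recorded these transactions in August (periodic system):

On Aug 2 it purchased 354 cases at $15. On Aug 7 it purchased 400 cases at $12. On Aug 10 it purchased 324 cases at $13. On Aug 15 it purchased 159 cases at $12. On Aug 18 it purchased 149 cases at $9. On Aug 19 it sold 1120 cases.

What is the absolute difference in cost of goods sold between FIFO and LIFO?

FIFO COGS: 354 @ $15 + 400 @ $12 + 324 @ $13 + 42 @ $12 = $14,826
LIFO COGS: 149 @ $9 + 159 @ $12 + 324 @ $13 + 400 @ $12 + 88 @ $15 = $13,581
Difference = |$14,826 − $13,581| = $1,245

$1,245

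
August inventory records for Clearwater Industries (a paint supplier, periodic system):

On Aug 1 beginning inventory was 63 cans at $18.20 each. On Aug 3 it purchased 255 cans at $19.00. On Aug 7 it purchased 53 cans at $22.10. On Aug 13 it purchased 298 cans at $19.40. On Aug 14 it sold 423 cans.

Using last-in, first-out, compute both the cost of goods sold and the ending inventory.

Aug 14, 423 sold [LIFO — newest first]: 298 @ $19.40 + 53 @ $22.10 + 72 @ $19.00 = $8,320.50
Ending inventory: 63 @ $18.20 + 183 @ $19.00 = $4,623.60
Check: goods available $12,944.10 = COGS $8,320.50 + ending $4,623.60

COGS = $8,320.50; ending inventory = $4,623.60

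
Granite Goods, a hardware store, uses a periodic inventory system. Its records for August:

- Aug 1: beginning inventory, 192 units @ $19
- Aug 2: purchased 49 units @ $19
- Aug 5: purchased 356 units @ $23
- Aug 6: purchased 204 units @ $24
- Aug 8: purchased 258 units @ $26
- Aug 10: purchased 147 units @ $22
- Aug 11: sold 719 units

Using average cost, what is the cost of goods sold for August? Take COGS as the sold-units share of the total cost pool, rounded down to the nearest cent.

COGS = $16,457.70

Aug 11, sell 719: 719/1206 × $27,605.00 → $16,457.70
Ending inventory (cost pool remaining) = $11,147.30
Check: goods available $27,605.00 = COGS $16,457.70 + ending $11,147.30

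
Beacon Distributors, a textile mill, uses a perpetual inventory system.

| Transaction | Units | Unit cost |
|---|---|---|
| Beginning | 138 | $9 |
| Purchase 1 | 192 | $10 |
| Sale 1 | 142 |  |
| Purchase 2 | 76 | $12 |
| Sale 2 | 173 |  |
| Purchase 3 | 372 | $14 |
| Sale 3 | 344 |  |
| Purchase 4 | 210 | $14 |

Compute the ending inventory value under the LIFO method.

Sale 1 (142) [LIFO — newest first]: 142 @ $10 = $1,420
Sale 2 (173) [LIFO — newest first]: 76 @ $12 + 50 @ $10 + 47 @ $9 = $1,835
Sale 3 (344) [LIFO — newest first]: 344 @ $14 = $4,816
Total COGS = $1,420 + $1,835 + $4,816 = $8,071
Ending inventory: 91 @ $9 + 28 @ $14 + 210 @ $14 = $4,151
Check: goods available $12,222 = COGS $8,071 + ending $4,151

Ending inventory = $4,151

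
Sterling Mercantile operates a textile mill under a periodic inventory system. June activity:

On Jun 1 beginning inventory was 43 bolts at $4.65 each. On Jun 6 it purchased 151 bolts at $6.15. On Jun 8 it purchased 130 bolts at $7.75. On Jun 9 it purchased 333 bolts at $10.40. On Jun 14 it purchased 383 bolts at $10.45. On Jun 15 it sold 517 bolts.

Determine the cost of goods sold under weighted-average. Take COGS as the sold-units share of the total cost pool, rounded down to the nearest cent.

COGS = $4,773.12

Jun 15, sell 517: 517/1040 × $9,601.65 → $4,773.12
Ending inventory (cost pool remaining) = $4,828.53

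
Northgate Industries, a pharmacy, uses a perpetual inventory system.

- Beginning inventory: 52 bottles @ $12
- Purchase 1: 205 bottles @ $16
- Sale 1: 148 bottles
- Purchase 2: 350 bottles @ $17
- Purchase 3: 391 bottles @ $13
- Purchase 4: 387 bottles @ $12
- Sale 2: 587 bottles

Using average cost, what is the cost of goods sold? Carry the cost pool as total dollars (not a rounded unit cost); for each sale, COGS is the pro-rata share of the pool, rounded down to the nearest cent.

COGS = $10,473.22

After Beginning: 52 on hand, pool $624.00 (≈ $12.0000 each)
After Purchase 1: 257 on hand, pool $3,904.00 (≈ $15.1907 each)
Sale 1, sell 148: 148/257 × $3,904.00 → $2,248.21
After Purchase 2: 459 on hand, pool $7,605.79 (≈ $16.5703 each)
After Purchase 3: 850 on hand, pool $12,688.79 (≈ $14.9280 each)
After Purchase 4: 1237 on hand, pool $17,332.79 (≈ $14.0120 each)
Sale 2, sell 587: 587/1237 × $17,332.79 → $8,225.01
Total COGS = $2,248.21 + $8,225.01 = $10,473.22
Ending inventory (cost pool remaining) = $9,107.78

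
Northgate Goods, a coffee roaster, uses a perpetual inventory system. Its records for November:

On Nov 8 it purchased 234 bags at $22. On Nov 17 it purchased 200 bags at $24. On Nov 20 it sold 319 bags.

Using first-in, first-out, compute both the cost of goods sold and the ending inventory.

COGS = $7,188; ending inventory = $2,760

Nov 20, 319 sold [FIFO — oldest first]: 234 @ $22 + 85 @ $24 = $7,188
Ending inventory: 115 @ $24 = $2,760
Check: goods available $9,948 = COGS $7,188 + ending $2,760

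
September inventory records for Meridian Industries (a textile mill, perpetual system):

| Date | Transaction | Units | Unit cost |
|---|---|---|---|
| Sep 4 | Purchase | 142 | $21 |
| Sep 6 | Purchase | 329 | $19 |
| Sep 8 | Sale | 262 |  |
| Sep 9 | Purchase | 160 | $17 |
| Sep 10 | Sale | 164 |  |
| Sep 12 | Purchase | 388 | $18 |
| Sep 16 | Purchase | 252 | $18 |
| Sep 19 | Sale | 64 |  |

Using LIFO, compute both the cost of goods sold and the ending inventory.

COGS = $8,926; ending inventory = $14,547

Sep 8, 262 sold [LIFO — newest first]: 262 @ $19 = $4,978
Sep 10, 164 sold [LIFO — newest first]: 160 @ $17 + 4 @ $19 = $2,796
Sep 19, 64 sold [LIFO — newest first]: 64 @ $18 = $1,152
Total COGS = $4,978 + $2,796 + $1,152 = $8,926
Ending inventory: 142 @ $21 + 63 @ $19 + 388 @ $18 + 188 @ $18 = $14,547
Check: goods available $23,473 = COGS $8,926 + ending $14,547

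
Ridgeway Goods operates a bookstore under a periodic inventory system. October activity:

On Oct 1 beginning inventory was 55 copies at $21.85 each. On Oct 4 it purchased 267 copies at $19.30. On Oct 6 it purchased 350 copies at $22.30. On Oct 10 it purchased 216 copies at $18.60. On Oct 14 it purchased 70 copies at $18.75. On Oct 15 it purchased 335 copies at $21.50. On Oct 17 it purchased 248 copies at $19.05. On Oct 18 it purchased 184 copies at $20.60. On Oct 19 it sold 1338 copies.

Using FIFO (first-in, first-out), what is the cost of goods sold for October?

Oct 19, 1338 sold [FIFO — oldest first]: 55 @ $21.85 + 267 @ $19.30 + 350 @ $22.30 + 216 @ $18.60 + 70 @ $18.75 + 335 @ $21.50 + 45 @ $19.05 = $27,549.70
Ending inventory: 203 @ $19.05 + 184 @ $20.60 = $7,657.55
Check: goods available $35,207.25 = COGS $27,549.70 + ending $7,657.55

COGS = $27,549.70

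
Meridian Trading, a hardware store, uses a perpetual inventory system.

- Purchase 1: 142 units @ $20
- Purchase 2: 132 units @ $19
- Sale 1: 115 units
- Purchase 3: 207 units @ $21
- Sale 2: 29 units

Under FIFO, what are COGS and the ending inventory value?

Sale 1 (115) [FIFO — oldest first]: 115 @ $20 = $2,300
Sale 2 (29) [FIFO — oldest first]: 27 @ $20 + 2 @ $19 = $578
Total COGS = $2,300 + $578 = $2,878
Ending inventory: 130 @ $19 + 207 @ $21 = $6,817

COGS = $2,878; ending inventory = $6,817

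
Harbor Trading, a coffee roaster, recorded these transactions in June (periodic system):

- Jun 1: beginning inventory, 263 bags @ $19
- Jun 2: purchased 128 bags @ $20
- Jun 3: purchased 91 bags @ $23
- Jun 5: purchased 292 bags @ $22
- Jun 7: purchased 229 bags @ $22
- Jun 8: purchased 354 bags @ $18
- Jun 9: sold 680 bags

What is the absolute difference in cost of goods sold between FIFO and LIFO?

FIFO COGS: 263 @ $19 + 128 @ $20 + 91 @ $23 + 198 @ $22 = $14,006
LIFO COGS: 354 @ $18 + 229 @ $22 + 97 @ $22 = $13,544
Difference = |$14,006 − $13,544| = $462

$462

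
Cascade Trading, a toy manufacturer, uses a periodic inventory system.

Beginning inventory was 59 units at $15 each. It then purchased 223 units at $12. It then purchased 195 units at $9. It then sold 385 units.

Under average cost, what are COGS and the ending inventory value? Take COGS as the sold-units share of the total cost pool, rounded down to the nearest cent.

Sale 1, sell 385: 385/477 × $5,316.00 → $4,290.69
Ending inventory (cost pool remaining) = $1,025.31

COGS = $4,290.69; ending inventory = $1,025.31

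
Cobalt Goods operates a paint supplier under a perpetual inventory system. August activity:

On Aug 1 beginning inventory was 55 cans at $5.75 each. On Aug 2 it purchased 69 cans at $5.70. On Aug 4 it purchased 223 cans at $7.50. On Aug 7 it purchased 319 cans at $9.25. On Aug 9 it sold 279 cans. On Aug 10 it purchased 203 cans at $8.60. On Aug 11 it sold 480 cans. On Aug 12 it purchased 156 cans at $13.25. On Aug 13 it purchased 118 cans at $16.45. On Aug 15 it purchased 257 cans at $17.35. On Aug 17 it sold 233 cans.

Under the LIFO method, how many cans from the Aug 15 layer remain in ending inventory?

Aug 9, 279 sold [LIFO — newest first]: 279 @ $9.25 = $2,580.75
Aug 11, 480 sold [LIFO — newest first]: 203 @ $8.60 + 40 @ $9.25 + 223 @ $7.50 + 14 @ $5.70 = $3,868.10
Aug 17, 233 sold [LIFO — newest first]: 233 @ $17.35 = $4,042.55
Total COGS = $2,580.75 + $3,868.10 + $4,042.55 = $10,491.40
Ending inventory: 55 @ $5.75 + 55 @ $5.70 + 156 @ $13.25 + 118 @ $16.45 + 24 @ $17.35 = $5,054.25

24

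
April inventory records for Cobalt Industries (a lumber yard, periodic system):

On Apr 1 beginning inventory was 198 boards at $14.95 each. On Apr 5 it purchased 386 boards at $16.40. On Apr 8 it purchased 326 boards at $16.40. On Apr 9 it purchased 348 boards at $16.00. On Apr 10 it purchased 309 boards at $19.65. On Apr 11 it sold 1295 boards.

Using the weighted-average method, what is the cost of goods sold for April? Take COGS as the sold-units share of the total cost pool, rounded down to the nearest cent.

Apr 11, sell 1295: 1295/1567 × $26,276.75 → $21,715.62
Ending inventory (cost pool remaining) = $4,561.13
Check: goods available $26,276.75 = COGS $21,715.62 + ending $4,561.13

COGS = $21,715.62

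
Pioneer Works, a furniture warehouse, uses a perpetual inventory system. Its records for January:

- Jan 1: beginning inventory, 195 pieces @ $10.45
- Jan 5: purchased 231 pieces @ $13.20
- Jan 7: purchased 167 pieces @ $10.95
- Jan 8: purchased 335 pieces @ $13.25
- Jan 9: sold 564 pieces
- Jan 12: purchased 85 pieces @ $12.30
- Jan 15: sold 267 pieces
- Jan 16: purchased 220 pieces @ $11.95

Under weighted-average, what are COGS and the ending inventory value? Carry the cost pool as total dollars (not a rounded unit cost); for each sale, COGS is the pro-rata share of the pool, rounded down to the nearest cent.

After Jan 1: 195 on hand, pool $2,037.75 (≈ $10.4500 each)
After Jan 5: 426 on hand, pool $5,086.95 (≈ $11.9412 each)
After Jan 7: 593 on hand, pool $6,915.60 (≈ $11.6621 each)
After Jan 8: 928 on hand, pool $11,354.35 (≈ $12.2353 each)
Jan 9, sell 564: 564/928 × $11,354.35 → $6,900.70
After Jan 12: 449 on hand, pool $5,499.15 (≈ $12.2476 each)
Jan 15, sell 267: 267/449 × $5,499.15 → $3,270.09
After Jan 16: 402 on hand, pool $4,858.06 (≈ $12.0847 each)
Total COGS = $6,900.70 + $3,270.09 = $10,170.79
Ending inventory (cost pool remaining) = $4,858.06

COGS = $10,170.79; ending inventory = $4,858.06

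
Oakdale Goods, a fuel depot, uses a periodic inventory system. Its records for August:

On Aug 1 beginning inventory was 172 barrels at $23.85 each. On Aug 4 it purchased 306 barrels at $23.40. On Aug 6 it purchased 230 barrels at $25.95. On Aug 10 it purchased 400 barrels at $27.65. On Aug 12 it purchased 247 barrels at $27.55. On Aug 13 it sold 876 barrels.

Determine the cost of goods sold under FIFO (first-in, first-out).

Aug 13, 876 sold [FIFO — oldest first]: 172 @ $23.85 + 306 @ $23.40 + 230 @ $25.95 + 168 @ $27.65 = $21,876.30
Ending inventory: 232 @ $27.65 + 247 @ $27.55 = $13,219.65
Check: goods available $35,095.95 = COGS $21,876.30 + ending $13,219.65

COGS = $21,876.30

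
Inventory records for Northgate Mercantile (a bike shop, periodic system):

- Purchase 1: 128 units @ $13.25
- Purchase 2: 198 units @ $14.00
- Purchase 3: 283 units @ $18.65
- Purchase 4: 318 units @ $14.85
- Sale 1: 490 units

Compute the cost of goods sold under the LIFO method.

Sale 1 (490) [LIFO — newest first]: 318 @ $14.85 + 172 @ $18.65 = $7,930.10
Ending inventory: 128 @ $13.25 + 198 @ $14.00 + 111 @ $18.65 = $6,538.15

COGS = $7,930.10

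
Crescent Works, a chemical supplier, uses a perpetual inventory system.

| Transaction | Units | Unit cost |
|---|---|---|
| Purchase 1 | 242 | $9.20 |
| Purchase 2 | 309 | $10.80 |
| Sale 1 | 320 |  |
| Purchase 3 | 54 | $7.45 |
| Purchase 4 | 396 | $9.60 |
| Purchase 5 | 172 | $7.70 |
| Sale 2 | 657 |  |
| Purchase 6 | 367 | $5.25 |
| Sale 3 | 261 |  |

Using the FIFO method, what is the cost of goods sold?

Sale 1 (320) [FIFO — oldest first]: 242 @ $9.20 + 78 @ $10.80 = $3,068.80
Sale 2 (657) [FIFO — oldest first]: 231 @ $10.80 + 54 @ $7.45 + 372 @ $9.60 = $6,468.30
Sale 3 (261) [FIFO — oldest first]: 24 @ $9.60 + 172 @ $7.70 + 65 @ $5.25 = $1,896.05
Total COGS = $3,068.80 + $6,468.30 + $1,896.05 = $11,433.15
Ending inventory: 302 @ $5.25 = $1,585.50

COGS = $11,433.15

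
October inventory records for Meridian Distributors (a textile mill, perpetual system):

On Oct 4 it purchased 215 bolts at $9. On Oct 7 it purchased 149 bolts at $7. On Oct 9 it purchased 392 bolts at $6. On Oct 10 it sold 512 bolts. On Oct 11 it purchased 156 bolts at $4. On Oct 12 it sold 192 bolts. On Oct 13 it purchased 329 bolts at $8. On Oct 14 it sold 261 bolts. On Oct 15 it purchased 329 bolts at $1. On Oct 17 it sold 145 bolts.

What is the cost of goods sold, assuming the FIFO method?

Oct 10, 512 sold [FIFO — oldest first]: 215 @ $9 + 149 @ $7 + 148 @ $6 = $3,866
Oct 12, 192 sold [FIFO — oldest first]: 192 @ $6 = $1,152
Oct 14, 261 sold [FIFO — oldest first]: 52 @ $6 + 156 @ $4 + 53 @ $8 = $1,360
Oct 17, 145 sold [FIFO — oldest first]: 145 @ $8 = $1,160
Total COGS = $3,866 + $1,152 + $1,360 + $1,160 = $7,538
Ending inventory: 131 @ $8 + 329 @ $1 = $1,377
Check: goods available $8,915 = COGS $7,538 + ending $1,377

COGS = $7,538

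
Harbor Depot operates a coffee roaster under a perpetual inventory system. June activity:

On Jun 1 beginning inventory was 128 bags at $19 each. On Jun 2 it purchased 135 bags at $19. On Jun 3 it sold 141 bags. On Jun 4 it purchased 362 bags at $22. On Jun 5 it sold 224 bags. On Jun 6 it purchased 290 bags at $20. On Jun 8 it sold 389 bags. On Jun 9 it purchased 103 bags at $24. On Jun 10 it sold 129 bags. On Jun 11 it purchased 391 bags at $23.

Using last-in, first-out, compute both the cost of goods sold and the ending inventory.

COGS = $18,629; ending inventory = $11,597

Jun 3, 141 sold [LIFO — newest first]: 135 @ $19 + 6 @ $19 = $2,679
Jun 5, 224 sold [LIFO — newest first]: 224 @ $22 = $4,928
Jun 8, 389 sold [LIFO — newest first]: 290 @ $20 + 99 @ $22 = $7,978
Jun 10, 129 sold [LIFO — newest first]: 103 @ $24 + 26 @ $22 = $3,044
Total COGS = $2,679 + $4,928 + $7,978 + $3,044 = $18,629
Ending inventory: 122 @ $19 + 13 @ $22 + 391 @ $23 = $11,597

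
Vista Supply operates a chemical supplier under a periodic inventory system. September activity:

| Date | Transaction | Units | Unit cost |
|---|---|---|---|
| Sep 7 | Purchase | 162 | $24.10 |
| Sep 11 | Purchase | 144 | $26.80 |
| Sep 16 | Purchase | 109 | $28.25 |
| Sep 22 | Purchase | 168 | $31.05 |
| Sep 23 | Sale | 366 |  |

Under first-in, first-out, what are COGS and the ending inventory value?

COGS = $9,458.40; ending inventory = $6,600.65

Sep 23, 366 sold [FIFO — oldest first]: 162 @ $24.10 + 144 @ $26.80 + 60 @ $28.25 = $9,458.40
Ending inventory: 49 @ $28.25 + 168 @ $31.05 = $6,600.65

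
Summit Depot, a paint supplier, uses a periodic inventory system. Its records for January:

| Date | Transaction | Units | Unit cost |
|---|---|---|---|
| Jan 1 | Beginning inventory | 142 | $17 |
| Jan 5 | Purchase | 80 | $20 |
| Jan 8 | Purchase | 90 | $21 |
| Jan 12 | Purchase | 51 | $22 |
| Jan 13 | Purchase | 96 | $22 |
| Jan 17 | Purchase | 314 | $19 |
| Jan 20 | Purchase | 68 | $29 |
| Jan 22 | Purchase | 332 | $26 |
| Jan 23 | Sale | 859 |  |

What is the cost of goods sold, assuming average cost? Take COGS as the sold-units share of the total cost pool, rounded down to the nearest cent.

COGS = $18,826.23

Jan 23, sell 859: 859/1173 × $25,708.00 → $18,826.23
Ending inventory (cost pool remaining) = $6,881.77
Check: goods available $25,708.00 = COGS $18,826.23 + ending $6,881.77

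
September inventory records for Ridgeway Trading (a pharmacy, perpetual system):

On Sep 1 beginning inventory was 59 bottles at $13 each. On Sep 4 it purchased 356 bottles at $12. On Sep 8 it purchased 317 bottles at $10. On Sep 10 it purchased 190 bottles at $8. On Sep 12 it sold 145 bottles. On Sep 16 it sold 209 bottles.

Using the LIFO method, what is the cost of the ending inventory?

Ending inventory = $6,569

Sep 12, 145 sold [LIFO — newest first]: 145 @ $8 = $1,160
Sep 16, 209 sold [LIFO — newest first]: 45 @ $8 + 164 @ $10 = $2,000
Total COGS = $1,160 + $2,000 = $3,160
Ending inventory: 59 @ $13 + 356 @ $12 + 153 @ $10 = $6,569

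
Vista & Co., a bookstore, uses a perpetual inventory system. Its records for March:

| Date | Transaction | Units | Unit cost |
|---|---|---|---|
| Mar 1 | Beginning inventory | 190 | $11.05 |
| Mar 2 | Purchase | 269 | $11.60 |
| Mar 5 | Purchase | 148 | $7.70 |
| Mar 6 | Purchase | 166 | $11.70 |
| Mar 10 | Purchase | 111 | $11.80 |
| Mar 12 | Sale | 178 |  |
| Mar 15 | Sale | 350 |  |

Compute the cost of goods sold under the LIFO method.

COGS = $5,586.40

Mar 12, 178 sold [LIFO — newest first]: 111 @ $11.80 + 67 @ $11.70 = $2,093.70
Mar 15, 350 sold [LIFO — newest first]: 99 @ $11.70 + 148 @ $7.70 + 103 @ $11.60 = $3,492.70
Total COGS = $2,093.70 + $3,492.70 = $5,586.40
Ending inventory: 190 @ $11.05 + 166 @ $11.60 = $4,025.10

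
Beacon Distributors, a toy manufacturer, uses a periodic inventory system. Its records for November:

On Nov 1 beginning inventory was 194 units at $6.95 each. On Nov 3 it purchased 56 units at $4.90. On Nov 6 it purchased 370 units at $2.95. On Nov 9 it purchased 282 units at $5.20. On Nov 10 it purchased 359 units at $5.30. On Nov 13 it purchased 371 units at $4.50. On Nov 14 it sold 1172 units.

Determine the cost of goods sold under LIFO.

COGS = $5,510.60

Nov 14, 1172 sold [LIFO — newest first]: 371 @ $4.50 + 359 @ $5.30 + 282 @ $5.20 + 160 @ $2.95 = $5,510.60
Ending inventory: 194 @ $6.95 + 56 @ $4.90 + 210 @ $2.95 = $2,242.20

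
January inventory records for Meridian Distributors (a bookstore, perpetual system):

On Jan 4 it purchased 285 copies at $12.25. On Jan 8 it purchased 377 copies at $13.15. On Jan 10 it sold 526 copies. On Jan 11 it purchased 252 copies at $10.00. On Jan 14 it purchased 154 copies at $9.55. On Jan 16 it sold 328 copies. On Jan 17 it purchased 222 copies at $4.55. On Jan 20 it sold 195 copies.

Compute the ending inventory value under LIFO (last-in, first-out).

Ending inventory = $2,568.85

Jan 10, 526 sold [LIFO — newest first]: 377 @ $13.15 + 149 @ $12.25 = $6,782.80
Jan 16, 328 sold [LIFO — newest first]: 154 @ $9.55 + 174 @ $10.00 = $3,210.70
Jan 20, 195 sold [LIFO — newest first]: 195 @ $4.55 = $887.25
Total COGS = $6,782.80 + $3,210.70 + $887.25 = $10,880.75
Ending inventory: 136 @ $12.25 + 78 @ $10.00 + 27 @ $4.55 = $2,568.85
Check: goods available $13,449.60 = COGS $10,880.75 + ending $2,568.85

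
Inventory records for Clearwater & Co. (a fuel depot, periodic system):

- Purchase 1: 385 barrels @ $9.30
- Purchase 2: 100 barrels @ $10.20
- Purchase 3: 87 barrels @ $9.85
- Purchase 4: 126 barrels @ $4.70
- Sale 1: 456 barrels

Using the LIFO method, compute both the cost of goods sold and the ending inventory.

Sale 1 (456) [LIFO — newest first]: 126 @ $4.70 + 87 @ $9.85 + 100 @ $10.20 + 143 @ $9.30 = $3,799.05
Ending inventory: 242 @ $9.30 = $2,250.60

COGS = $3,799.05; ending inventory = $2,250.60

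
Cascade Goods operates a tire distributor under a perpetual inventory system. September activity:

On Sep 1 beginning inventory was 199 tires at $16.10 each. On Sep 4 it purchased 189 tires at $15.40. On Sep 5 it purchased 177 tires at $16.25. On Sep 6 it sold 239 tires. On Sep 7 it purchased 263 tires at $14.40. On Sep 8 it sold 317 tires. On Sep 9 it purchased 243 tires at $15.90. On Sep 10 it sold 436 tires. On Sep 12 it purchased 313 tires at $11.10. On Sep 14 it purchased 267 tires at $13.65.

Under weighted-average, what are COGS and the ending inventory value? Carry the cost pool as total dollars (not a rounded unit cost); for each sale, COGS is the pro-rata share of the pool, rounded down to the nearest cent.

After Sep 1: 199 on hand, pool $3,203.90 (≈ $16.1000 each)
After Sep 4: 388 on hand, pool $6,114.50 (≈ $15.7590 each)
After Sep 5: 565 on hand, pool $8,990.75 (≈ $15.9128 each)
Sep 6, sell 239: 239/565 × $8,990.75 → $3,803.16
After Sep 7: 589 on hand, pool $8,974.79 (≈ $15.2373 each)
Sep 8, sell 317: 317/589 × $8,974.79 → $4,830.23
After Sep 9: 515 on hand, pool $8,008.26 (≈ $15.5500 each)
Sep 10, sell 436: 436/515 × $8,008.26 → $6,779.80
After Sep 12: 392 on hand, pool $4,702.76 (≈ $11.9968 each)
After Sep 14: 659 on hand, pool $8,347.31 (≈ $12.6666 each)
Total COGS = $3,803.16 + $4,830.23 + $6,779.80 = $15,413.19
Ending inventory (cost pool remaining) = $8,347.31

COGS = $15,413.19; ending inventory = $8,347.31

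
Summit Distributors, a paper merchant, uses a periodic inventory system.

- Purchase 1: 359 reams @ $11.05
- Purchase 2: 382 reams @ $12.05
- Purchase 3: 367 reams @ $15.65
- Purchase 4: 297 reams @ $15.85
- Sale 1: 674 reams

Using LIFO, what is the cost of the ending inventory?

Ending inventory = $8,449.55

Sale 1 (674) [LIFO — newest first]: 297 @ $15.85 + 367 @ $15.65 + 10 @ $12.05 = $10,571.50
Ending inventory: 359 @ $11.05 + 372 @ $12.05 = $8,449.55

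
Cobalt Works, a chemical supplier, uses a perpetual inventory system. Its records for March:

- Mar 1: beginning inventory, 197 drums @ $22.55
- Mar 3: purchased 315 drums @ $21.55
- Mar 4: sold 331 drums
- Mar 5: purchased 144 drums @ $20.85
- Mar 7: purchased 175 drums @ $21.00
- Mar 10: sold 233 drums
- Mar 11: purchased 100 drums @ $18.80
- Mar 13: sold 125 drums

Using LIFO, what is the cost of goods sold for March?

COGS = $14,434.60

Mar 4, 331 sold [LIFO — newest first]: 315 @ $21.55 + 16 @ $22.55 = $7,149.05
Mar 10, 233 sold [LIFO — newest first]: 175 @ $21.00 + 58 @ $20.85 = $4,884.30
Mar 13, 125 sold [LIFO — newest first]: 100 @ $18.80 + 25 @ $20.85 = $2,401.25
Total COGS = $7,149.05 + $4,884.30 + $2,401.25 = $14,434.60
Ending inventory: 181 @ $22.55 + 61 @ $20.85 = $5,353.40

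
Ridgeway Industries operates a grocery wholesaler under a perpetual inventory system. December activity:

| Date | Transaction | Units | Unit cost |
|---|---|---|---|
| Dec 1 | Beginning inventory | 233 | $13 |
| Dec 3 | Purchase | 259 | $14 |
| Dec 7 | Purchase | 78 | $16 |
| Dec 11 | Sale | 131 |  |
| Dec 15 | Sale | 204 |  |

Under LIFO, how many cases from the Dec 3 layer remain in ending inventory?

2

Dec 11, 131 sold [LIFO — newest first]: 78 @ $16 + 53 @ $14 = $1,990
Dec 15, 204 sold [LIFO — newest first]: 204 @ $14 = $2,856
Total COGS = $1,990 + $2,856 = $4,846
Ending inventory: 233 @ $13 + 2 @ $14 = $3,057
Check: goods available $7,903 = COGS $4,846 + ending $3,057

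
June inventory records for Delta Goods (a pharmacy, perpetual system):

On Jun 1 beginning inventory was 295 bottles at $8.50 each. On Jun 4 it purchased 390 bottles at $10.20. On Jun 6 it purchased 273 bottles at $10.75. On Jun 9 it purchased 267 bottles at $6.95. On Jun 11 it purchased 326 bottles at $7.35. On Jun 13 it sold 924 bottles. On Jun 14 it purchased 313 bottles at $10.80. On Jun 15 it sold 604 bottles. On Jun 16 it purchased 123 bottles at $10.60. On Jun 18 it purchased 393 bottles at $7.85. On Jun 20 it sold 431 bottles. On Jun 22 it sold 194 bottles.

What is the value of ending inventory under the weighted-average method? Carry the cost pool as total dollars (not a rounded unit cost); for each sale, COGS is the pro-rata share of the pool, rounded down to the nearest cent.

Ending inventory = $2,017.64

After Jun 1: 295 on hand, pool $2,507.50 (≈ $8.5000 each)
After Jun 4: 685 on hand, pool $6,485.50 (≈ $9.4679 each)
After Jun 6: 958 on hand, pool $9,420.25 (≈ $9.8332 each)
After Jun 9: 1225 on hand, pool $11,275.90 (≈ $9.2048 each)
After Jun 11: 1551 on hand, pool $13,672.00 (≈ $8.8150 each)
Jun 13, sell 924: 924/1551 × $13,672.00 → $8,145.02
After Jun 14: 940 on hand, pool $8,907.38 (≈ $9.4759 each)
Jun 15, sell 604: 604/940 × $8,907.38 → $5,723.46
After Jun 16: 459 on hand, pool $4,487.72 (≈ $9.7772 each)
After Jun 18: 852 on hand, pool $7,572.77 (≈ $8.8882 each)
Jun 20, sell 431: 431/852 × $7,572.77 → $3,830.82
Jun 22, sell 194: 194/421 × $3,741.95 → $1,724.31
Total COGS = $8,145.02 + $5,723.46 + $3,830.82 + $1,724.31 = $19,423.61
Ending inventory (cost pool remaining) = $2,017.64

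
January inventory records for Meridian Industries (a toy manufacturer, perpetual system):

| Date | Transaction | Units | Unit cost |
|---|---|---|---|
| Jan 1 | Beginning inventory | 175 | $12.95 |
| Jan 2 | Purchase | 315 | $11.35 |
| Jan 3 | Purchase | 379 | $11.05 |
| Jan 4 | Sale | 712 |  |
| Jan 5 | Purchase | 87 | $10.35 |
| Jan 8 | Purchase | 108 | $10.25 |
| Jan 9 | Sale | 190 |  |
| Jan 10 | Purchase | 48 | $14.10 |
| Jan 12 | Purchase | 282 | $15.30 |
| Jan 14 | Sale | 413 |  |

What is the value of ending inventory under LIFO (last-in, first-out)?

Ending inventory = $1,023.05

Jan 4, 712 sold [LIFO — newest first]: 379 @ $11.05 + 315 @ $11.35 + 18 @ $12.95 = $7,996.30
Jan 9, 190 sold [LIFO — newest first]: 108 @ $10.25 + 82 @ $10.35 = $1,955.70
Jan 14, 413 sold [LIFO — newest first]: 282 @ $15.30 + 48 @ $14.10 + 5 @ $10.35 + 78 @ $12.95 = $6,053.25
Total COGS = $7,996.30 + $1,955.70 + $6,053.25 = $16,005.25
Ending inventory: 79 @ $12.95 = $1,023.05
Check: goods available $17,028.30 = COGS $16,005.25 + ending $1,023.05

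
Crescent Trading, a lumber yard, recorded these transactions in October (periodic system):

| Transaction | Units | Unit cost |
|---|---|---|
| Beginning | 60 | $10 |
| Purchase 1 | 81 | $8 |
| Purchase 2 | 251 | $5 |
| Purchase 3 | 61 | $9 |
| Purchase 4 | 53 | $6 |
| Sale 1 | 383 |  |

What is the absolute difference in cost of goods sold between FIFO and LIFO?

FIFO COGS: 60 @ $10 + 81 @ $8 + 242 @ $5 = $2,458
LIFO COGS: 53 @ $6 + 61 @ $9 + 251 @ $5 + 18 @ $8 = $2,266
Difference = |$2,458 − $2,266| = $192

$192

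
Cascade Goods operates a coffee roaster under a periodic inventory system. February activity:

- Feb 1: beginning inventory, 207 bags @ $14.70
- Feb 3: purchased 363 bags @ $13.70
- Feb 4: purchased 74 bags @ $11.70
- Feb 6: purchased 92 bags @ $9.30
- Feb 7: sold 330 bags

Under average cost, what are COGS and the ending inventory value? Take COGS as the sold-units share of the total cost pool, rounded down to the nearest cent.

COGS = $4,365.95; ending inventory = $5,371.45

Feb 7, sell 330: 330/736 × $9,737.40 → $4,365.95
Ending inventory (cost pool remaining) = $5,371.45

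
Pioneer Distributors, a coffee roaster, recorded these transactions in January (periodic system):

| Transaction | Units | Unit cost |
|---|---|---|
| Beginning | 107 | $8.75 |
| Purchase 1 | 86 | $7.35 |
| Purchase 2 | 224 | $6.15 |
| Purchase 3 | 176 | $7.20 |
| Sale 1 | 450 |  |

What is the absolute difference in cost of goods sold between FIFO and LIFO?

$171.25

FIFO COGS: 107 @ $8.75 + 86 @ $7.35 + 224 @ $6.15 + 33 @ $7.20 = $3,183.55
LIFO COGS: 176 @ $7.20 + 224 @ $6.15 + 50 @ $7.35 = $3,012.30
Difference = |$3,183.55 − $3,012.30| = $171.25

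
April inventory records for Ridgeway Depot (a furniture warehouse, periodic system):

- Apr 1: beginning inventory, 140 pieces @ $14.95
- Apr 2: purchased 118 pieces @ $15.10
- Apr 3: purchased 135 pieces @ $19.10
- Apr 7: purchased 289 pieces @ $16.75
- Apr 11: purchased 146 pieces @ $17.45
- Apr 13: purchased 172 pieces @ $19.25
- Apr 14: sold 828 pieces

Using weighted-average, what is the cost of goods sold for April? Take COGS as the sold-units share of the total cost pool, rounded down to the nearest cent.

COGS = $14,202.47

Apr 14, sell 828: 828/1000 × $17,152.75 → $14,202.47
Ending inventory (cost pool remaining) = $2,950.28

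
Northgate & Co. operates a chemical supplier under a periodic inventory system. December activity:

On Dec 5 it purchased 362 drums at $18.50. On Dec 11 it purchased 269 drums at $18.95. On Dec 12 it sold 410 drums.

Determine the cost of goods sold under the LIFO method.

Dec 12, 410 sold [LIFO — newest first]: 269 @ $18.95 + 141 @ $18.50 = $7,706.05
Ending inventory: 221 @ $18.50 = $4,088.50

COGS = $7,706.05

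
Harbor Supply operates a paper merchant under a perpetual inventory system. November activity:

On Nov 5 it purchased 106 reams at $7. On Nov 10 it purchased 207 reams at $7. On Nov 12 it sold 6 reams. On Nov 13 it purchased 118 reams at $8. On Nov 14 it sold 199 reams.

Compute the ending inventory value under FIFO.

Ending inventory = $1,700

Nov 12, 6 sold [FIFO — oldest first]: 6 @ $7 = $42
Nov 14, 199 sold [FIFO — oldest first]: 100 @ $7 + 99 @ $7 = $1,393
Total COGS = $42 + $1,393 = $1,435
Ending inventory: 108 @ $7 + 118 @ $8 = $1,700
Check: goods available $3,135 = COGS $1,435 + ending $1,700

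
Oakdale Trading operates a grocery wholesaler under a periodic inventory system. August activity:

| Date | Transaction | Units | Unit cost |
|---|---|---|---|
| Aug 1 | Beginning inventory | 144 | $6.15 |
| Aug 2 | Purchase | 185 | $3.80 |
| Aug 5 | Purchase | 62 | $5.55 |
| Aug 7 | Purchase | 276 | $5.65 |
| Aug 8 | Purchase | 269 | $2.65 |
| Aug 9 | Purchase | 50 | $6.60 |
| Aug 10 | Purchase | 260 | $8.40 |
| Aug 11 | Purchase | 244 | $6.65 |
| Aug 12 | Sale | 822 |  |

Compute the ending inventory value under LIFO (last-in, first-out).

Ending inventory = $3,494.75

Aug 12, 822 sold [LIFO — newest first]: 244 @ $6.65 + 260 @ $8.40 + 50 @ $6.60 + 268 @ $2.65 = $4,846.80
Ending inventory: 144 @ $6.15 + 185 @ $3.80 + 62 @ $5.55 + 276 @ $5.65 + 1 @ $2.65 = $3,494.75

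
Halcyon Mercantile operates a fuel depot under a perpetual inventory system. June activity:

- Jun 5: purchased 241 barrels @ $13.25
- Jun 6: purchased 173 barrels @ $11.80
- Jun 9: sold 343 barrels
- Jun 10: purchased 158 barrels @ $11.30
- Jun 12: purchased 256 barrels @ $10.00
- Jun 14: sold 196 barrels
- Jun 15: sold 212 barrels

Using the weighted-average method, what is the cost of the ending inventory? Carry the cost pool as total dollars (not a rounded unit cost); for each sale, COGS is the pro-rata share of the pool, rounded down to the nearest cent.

Ending inventory = $832.42

After Jun 5: 241 on hand, pool $3,193.25 (≈ $13.2500 each)
After Jun 6: 414 on hand, pool $5,234.65 (≈ $12.6441 each)
Jun 9, sell 343: 343/414 × $5,234.65 → $4,336.92
After Jun 10: 229 on hand, pool $2,683.13 (≈ $11.7167 each)
After Jun 12: 485 on hand, pool $5,243.13 (≈ $10.8106 each)
Jun 14, sell 196: 196/485 × $5,243.13 → $2,118.87
Jun 15, sell 212: 212/289 × $3,124.26 → $2,291.84
Total COGS = $4,336.92 + $2,118.87 + $2,291.84 = $8,747.63
Ending inventory (cost pool remaining) = $832.42
Check: goods available $9,580.05 = COGS $8,747.63 + ending $832.42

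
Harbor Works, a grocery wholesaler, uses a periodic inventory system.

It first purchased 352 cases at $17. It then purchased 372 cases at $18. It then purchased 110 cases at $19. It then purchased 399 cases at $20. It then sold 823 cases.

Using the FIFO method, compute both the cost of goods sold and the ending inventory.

COGS = $14,561; ending inventory = $8,189

Sale 1 (823) [FIFO — oldest first]: 352 @ $17 + 372 @ $18 + 99 @ $19 = $14,561
Ending inventory: 11 @ $19 + 399 @ $20 = $8,189
Check: goods available $22,750 = COGS $14,561 + ending $8,189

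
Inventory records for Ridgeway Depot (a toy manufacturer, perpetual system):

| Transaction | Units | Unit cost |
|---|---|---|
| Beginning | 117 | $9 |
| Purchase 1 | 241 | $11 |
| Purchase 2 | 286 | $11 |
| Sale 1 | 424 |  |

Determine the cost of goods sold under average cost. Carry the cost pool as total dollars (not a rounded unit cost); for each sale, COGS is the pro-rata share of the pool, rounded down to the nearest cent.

COGS = $4,509.93

After Beginning: 117 on hand, pool $1,053.00 (≈ $9.0000 each)
After Purchase 1: 358 on hand, pool $3,704.00 (≈ $10.3464 each)
After Purchase 2: 644 on hand, pool $6,850.00 (≈ $10.6366 each)
Sale 1, sell 424: 424/644 × $6,850.00 → $4,509.93
Ending inventory (cost pool remaining) = $2,340.07
Check: goods available $6,850.00 = COGS $4,509.93 + ending $2,340.07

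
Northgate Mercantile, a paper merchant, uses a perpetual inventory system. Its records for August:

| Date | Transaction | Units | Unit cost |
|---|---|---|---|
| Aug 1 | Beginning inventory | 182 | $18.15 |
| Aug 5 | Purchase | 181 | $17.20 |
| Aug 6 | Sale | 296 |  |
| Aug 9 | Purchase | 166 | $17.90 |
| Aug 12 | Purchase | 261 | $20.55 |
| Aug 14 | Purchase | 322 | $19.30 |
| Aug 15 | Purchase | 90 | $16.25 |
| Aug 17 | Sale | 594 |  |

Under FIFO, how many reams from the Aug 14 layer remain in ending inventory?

222

Aug 6, 296 sold [FIFO — oldest first]: 182 @ $18.15 + 114 @ $17.20 = $5,264.10
Aug 17, 594 sold [FIFO — oldest first]: 67 @ $17.20 + 166 @ $17.90 + 261 @ $20.55 + 100 @ $19.30 = $11,417.35
Total COGS = $5,264.10 + $11,417.35 = $16,681.45
Ending inventory: 222 @ $19.30 + 90 @ $16.25 = $5,747.10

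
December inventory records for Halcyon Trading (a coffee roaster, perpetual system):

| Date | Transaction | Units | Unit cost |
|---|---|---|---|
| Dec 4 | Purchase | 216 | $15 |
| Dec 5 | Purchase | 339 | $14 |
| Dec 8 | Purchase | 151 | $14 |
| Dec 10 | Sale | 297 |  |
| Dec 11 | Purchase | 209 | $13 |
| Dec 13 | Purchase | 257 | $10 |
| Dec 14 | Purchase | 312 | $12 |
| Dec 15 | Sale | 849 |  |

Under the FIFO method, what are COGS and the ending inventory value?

Dec 10, 297 sold [FIFO — oldest first]: 216 @ $15 + 81 @ $14 = $4,374
Dec 15, 849 sold [FIFO — oldest first]: 258 @ $14 + 151 @ $14 + 209 @ $13 + 231 @ $10 = $10,753
Total COGS = $4,374 + $10,753 = $15,127
Ending inventory: 26 @ $10 + 312 @ $12 = $4,004
Check: goods available $19,131 = COGS $15,127 + ending $4,004

COGS = $15,127; ending inventory = $4,004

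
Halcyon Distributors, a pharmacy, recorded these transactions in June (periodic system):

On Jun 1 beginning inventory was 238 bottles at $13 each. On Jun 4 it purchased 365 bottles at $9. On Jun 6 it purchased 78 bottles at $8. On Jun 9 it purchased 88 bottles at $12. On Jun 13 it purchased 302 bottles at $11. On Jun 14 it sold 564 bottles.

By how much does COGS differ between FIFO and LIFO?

$162

FIFO COGS: 238 @ $13 + 326 @ $9 = $6,028
LIFO COGS: 302 @ $11 + 88 @ $12 + 78 @ $8 + 96 @ $9 = $5,866
Difference = |$6,028 − $5,866| = $162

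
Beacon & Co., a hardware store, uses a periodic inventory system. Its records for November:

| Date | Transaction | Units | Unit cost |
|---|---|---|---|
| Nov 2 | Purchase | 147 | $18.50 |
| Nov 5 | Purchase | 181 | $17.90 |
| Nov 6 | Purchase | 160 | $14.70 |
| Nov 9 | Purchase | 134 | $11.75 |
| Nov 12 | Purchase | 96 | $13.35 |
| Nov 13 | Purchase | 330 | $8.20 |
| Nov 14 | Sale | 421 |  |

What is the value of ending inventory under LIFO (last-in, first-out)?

Nov 14, 421 sold [LIFO — newest first]: 330 @ $8.20 + 91 @ $13.35 = $3,920.85
Ending inventory: 147 @ $18.50 + 181 @ $17.90 + 160 @ $14.70 + 134 @ $11.75 + 5 @ $13.35 = $9,952.65

Ending inventory = $9,952.65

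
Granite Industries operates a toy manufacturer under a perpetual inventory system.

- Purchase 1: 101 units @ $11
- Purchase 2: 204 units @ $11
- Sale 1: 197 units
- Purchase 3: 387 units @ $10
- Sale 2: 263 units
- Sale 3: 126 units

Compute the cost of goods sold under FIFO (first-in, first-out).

Sale 1 (197) [FIFO — oldest first]: 101 @ $11 + 96 @ $11 = $2,167
Sale 2 (263) [FIFO — oldest first]: 108 @ $11 + 155 @ $10 = $2,738
Sale 3 (126) [FIFO — oldest first]: 126 @ $10 = $1,260
Total COGS = $2,167 + $2,738 + $1,260 = $6,165
Ending inventory: 106 @ $10 = $1,060
Check: goods available $7,225 = COGS $6,165 + ending $1,060

COGS = $6,165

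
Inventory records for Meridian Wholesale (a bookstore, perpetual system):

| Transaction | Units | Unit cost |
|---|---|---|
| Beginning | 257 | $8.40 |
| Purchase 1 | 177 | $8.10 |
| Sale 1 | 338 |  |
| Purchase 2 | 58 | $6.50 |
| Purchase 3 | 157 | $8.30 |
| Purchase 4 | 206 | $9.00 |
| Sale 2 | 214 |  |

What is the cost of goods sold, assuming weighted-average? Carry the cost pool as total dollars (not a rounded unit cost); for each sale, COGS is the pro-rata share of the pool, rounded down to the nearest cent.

COGS = $4,589.62

After Beginning: 257 on hand, pool $2,158.80 (≈ $8.4000 each)
After Purchase 1: 434 on hand, pool $3,592.50 (≈ $8.2776 each)
Sale 1, sell 338: 338/434 × $3,592.50 → $2,797.84
After Purchase 2: 154 on hand, pool $1,171.66 (≈ $7.6082 each)
After Purchase 3: 311 on hand, pool $2,474.76 (≈ $7.9574 each)
After Purchase 4: 517 on hand, pool $4,328.76 (≈ $8.3728 each)
Sale 2, sell 214: 214/517 × $4,328.76 → $1,791.78
Total COGS = $2,797.84 + $1,791.78 = $4,589.62
Ending inventory (cost pool remaining) = $2,536.98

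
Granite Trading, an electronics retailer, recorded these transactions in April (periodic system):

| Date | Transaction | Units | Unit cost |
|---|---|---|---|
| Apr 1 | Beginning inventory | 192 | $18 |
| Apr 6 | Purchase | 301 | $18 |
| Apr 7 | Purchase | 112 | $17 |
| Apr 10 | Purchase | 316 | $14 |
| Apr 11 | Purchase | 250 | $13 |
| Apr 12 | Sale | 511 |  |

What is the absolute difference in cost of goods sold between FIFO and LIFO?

FIFO COGS: 192 @ $18 + 301 @ $18 + 18 @ $17 = $9,180
LIFO COGS: 250 @ $13 + 261 @ $14 = $6,904
Difference = |$9,180 − $6,904| = $2,276

$2,276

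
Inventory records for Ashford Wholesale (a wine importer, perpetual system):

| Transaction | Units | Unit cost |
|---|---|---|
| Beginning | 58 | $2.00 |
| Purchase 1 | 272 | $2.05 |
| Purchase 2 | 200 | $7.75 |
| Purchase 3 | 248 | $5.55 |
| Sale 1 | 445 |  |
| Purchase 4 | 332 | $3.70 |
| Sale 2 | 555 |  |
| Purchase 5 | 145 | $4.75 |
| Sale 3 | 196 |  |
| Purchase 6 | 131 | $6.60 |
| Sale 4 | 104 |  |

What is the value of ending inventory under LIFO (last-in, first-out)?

Ending inventory = $296.25

Sale 1 (445) [LIFO — newest first]: 248 @ $5.55 + 197 @ $7.75 = $2,903.15
Sale 2 (555) [LIFO — newest first]: 332 @ $3.70 + 3 @ $7.75 + 220 @ $2.05 = $1,702.65
Sale 3 (196) [LIFO — newest first]: 145 @ $4.75 + 51 @ $2.05 = $793.30
Sale 4 (104) [LIFO — newest first]: 104 @ $6.60 = $686.40
Total COGS = $2,903.15 + $1,702.65 + $793.30 + $686.40 = $6,085.50
Ending inventory: 58 @ $2.00 + 1 @ $2.05 + 27 @ $6.60 = $296.25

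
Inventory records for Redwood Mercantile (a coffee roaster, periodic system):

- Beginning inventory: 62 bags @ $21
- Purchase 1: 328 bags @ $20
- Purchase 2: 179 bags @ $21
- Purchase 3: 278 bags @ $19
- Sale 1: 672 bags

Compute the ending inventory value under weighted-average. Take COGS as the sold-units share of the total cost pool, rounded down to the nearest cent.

Ending inventory = $3,492.36

Sale 1, sell 672: 672/847 × $16,903.00 → $13,410.64
Ending inventory (cost pool remaining) = $3,492.36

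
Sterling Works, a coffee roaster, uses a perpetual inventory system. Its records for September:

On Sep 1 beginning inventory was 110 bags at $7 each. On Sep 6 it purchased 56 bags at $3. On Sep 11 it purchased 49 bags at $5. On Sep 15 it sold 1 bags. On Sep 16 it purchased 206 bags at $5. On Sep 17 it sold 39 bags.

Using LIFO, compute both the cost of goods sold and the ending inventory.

COGS = $200; ending inventory = $2,013

Sep 15, 1 sold [LIFO — newest first]: 1 @ $5 = $5
Sep 17, 39 sold [LIFO — newest first]: 39 @ $5 = $195
Total COGS = $5 + $195 = $200
Ending inventory: 110 @ $7 + 56 @ $3 + 48 @ $5 + 167 @ $5 = $2,013
Check: goods available $2,213 = COGS $200 + ending $2,013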